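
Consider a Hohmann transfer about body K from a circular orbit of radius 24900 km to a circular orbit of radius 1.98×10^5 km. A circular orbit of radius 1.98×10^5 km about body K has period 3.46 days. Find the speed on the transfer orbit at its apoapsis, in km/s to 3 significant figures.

v = 1.97 km/s

From Kepler's third law T² = 4π²r³/μ at r = 1.98×10^5 km, T = 3.46 days = 3.46 × 86400 s = 2.98944×10^5 s: μ = 4π²r³/T² = 3.42906×10^6 km³/s².
Semi-major axis of the transfer orbit: a_t = (24900 + 1.980×10^5)/2 = 1.1145×10^5 km.
At apoapsis, r = 1.980×10^5 km.
Applying v² = μ(2/r − 1/a_t): v = 1.967 km/s.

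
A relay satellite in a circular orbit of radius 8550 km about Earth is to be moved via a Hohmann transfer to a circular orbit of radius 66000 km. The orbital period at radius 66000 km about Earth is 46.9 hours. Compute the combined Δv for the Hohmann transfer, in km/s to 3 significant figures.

Δv = 3.54 km/s

From Kepler's third law T² = 4π²r³/μ at r = 66000 km, T = 46.9 hours = 46.9 × 3600 s = 1.6884×10^5 s: μ = 4π²r³/T² = 3.98145×10^5 km³/s².
Transfer-ellipse semi-major axis a_t = (r₁ + r₂)/2 = (8550 + 66000)/2 = 37275 km.
Circular speed at r₁: v₁ = √(μ/r₁) = √(3.98145×10^5/8550) = 6.824 km/s.
On the transfer ellipse at r₁, vis-viva equation gives v_p = √[μ(2/r₁ − 1/a_t)] = 9.080 km/s.
First burn Δv₁ = |v_p − v₁| = 2.256 km/s.
At r₂, v₂ = √(μ/r₂) = 2.456 km/s.
Transfer-orbit speed at r₂: v_a = √[μ(2/r₂ − 1/a_t)] = 1.176 km/s.
Second burn Δv₂ = |v₂ − v_a| = 1.280 km/s.
Total Δv = Δv₁ + Δv₂ = 3.536 km/s.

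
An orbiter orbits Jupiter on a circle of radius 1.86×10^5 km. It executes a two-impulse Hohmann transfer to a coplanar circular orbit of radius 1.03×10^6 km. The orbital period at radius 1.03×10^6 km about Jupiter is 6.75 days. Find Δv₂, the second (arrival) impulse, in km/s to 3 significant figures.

Δv₂ = 4.96 km/s

From Kepler's third law T² = 4π²r³/μ at r = 1.03×10^6 km, T = 6.75 days = 6.75 × 86400 s = 5.832×10^5 s: μ = 4π²r³/T² = 1.26834×10^8 km³/s².
Transfer-ellipse semi-major axis a_t = (r₁ + r₂)/2 = (1.860×10^5 + 1.030×10^6)/2 = 6.080×10^5 km.
Circular speed at r = 1.030×10^6 km: v_c = √(μ/r) = 11.097 km/s.
Vis-viva on the transfer ellipse at r = 1.030×10^6 km gives v_t = √[μ(2/r − 1/a_t)] = 6.1377 km/s.
Δv₂ = |v_t − v_c| = |6.1377 − 11.097| = 4.959 km/s.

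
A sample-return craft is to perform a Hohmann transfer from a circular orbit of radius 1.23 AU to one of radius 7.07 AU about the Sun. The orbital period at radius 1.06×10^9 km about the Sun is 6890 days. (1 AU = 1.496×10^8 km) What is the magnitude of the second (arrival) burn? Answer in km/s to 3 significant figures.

Δv₂ = 5.10 km/s

From Kepler's third law T² = 4π²r³/μ at r = 1.06×10^9 km, T = 6890 days = 6890 × 86400 s = 5.95296×10^8 s: μ = 4π²r³/T² = 1.32682×10^11 km³/s².
In km: r₁ = 1.23 × 1.496×10^8 = 1.84008×10^8 km; r₂ = 7.07 × 1.496×10^8 = 1.057672×10^9 km.
Semi-major axis of the transfer orbit: a_t = (1.84008×10^8 + 1.057672×10^9)/2 = 6.2084×10^8 km.
Circular speed at r = 1.057672×10^9 km: v_c = √(μ/r) = 11.2003 km/s.
Transfer-orbit speed at the same r (vis-viva, a = a_t): v_t = √[μ(2/r − 1/a_t)] = 6.09760 km/s.
Δv₂ = |v_t − v_c| = |6.09760 − 11.2003| = 5.103 km/s.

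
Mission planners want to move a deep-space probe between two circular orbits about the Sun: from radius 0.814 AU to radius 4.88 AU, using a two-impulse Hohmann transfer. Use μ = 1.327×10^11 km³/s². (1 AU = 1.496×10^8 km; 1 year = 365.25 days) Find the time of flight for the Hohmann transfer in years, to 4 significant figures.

t = 2.402 years

In km: r₁ = 0.814 × 1.496×10^8 = 1.217744×10^8 km; r₂ = 4.88 × 1.496×10^8 = 7.30048×10^8 km.
Transfer-ellipse semi-major axis a_t = (r₁ + r₂)/2 = (1.217744×10^8 + 7.30048×10^8)/2 = 4.259112×10^8 km.
By Kepler's third law the transfer-orbit period is T = 2π√(a_t³/μ), so t = T/2 = 7.580×10^7 s.
Converting: 7.580×10^7 s ÷ 3.15576×10^7 s/year (365.25 × 86400) = 2.402 years.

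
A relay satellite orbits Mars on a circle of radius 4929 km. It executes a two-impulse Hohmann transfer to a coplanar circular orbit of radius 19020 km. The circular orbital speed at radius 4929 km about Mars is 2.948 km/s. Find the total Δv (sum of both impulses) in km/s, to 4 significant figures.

From the circular-orbit relation v² = μ/r at r = 4929 km: μ = v²r = (2.948)² × 4929 = 42836.5 km³/s².
Semi-major axis of the transfer orbit: a_t = (4929 + 19020)/2 = 11974.5 km.
Circular speed at r₁: v₁ = √(μ/r₁) = √(42836.5/4929) = 2.9480 km/s.
Transfer-orbit speed at r₁ (v² = μ(2/r − 1/a)): v_p = √[μ(2/r₁ − 1/a_t)] = 3.7154 km/s.
First burn Δv₁ = |v_p − v₁| = 0.7674 km/s.
At r₂, v₂ = √(μ/r₂) = 1.5007 km/s.
Transfer-orbit speed at r₂: v_a = √[μ(2/r₂ − 1/a_t)] = 0.96284 km/s.
Second burn Δv₂ = |v₂ − v_a| = 0.5379 km/s.
Δv = Δv₁ + Δv₂ = 0.7674 + 0.5379 = 1.305 km/s.

Δv = 1.305 km/s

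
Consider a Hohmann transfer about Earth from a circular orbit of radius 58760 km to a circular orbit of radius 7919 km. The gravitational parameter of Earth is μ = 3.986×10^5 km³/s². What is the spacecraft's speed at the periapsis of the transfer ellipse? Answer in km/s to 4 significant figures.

Transfer-ellipse semi-major axis a_t = (r₁ + r₂)/2 = (58760 + 7919)/2 = 33339.5 km.
At periapsis, r = 7919 km.
Vis-viva: v = √[μ(2/r − 1/a_t)] = √[3.986×10^5 × (2/7919 − 1/33339.5)] = 9.419 km/s.

v = 9.419 km/s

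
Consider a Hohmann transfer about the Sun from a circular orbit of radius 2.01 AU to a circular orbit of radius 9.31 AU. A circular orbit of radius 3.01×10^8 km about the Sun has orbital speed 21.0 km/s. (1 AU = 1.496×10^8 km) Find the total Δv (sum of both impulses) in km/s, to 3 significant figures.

Δv = 9.88 km/s

From the circular-orbit relation v² = μ/r at r = 3.01×10^8 km: μ = v²r = (21.0)² × 3.01×10^8 = 1.32741×10^11 km³/s².
In km: r₁ = 2.01 × 1.496×10^8 = 3.00696×10^8 km; r₂ = 9.31 × 1.496×10^8 = 1.392776×10^9 km.
Semi-major axis of the transfer orbit: a_t = (3.00696×10^8 + 1.392776×10^9)/2 = 8.46736×10^8 km.
Circular speed at r₁: v₁ = √(μ/r₁) = √(1.32741×10^11/3.00696×10^8) = 21.011 km/s.
Transfer-orbit speed at r₁ (vis-viva): v_p = √[μ(2/r₁ − 1/a_t)] = 26.947 km/s.
First burn Δv₁ = |v_p − v₁| = 5.936 km/s.
At r₂, v₂ = √(μ/r₂) = 9.763 km/s.
Transfer-orbit speed at r₂: v_a = √[μ(2/r₂ − 1/a_t)] = 5.818 km/s.
Second burn Δv₂ = |v₂ − v_a| = 3.945 km/s.
Δv = Δv₁ + Δv₂ = 5.936 + 3.945 = 9.881 km/s.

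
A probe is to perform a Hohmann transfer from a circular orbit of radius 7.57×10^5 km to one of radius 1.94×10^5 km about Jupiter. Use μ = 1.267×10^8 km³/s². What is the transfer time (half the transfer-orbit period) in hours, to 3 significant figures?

Semi-major axis of the transfer orbit: a_t = (7.570×10^5 + 1.940×10^5)/2 = 4.755×10^5 km.
Half the transfer-orbit period gives t = π√(a_t³/μ) = 91510 s.
Converting: 91510 s ÷ 3600 s/hour = 25.4 hours.

t = 25.4 hours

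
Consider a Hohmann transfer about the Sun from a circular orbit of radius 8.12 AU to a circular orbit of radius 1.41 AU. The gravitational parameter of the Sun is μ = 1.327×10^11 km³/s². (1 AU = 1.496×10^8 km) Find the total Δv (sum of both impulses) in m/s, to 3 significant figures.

Δv = 12400 m/s

In km: r₁ = 8.12 × 1.496×10^8 = 1.214752×10^9 km; r₂ = 1.41 × 1.496×10^8 = 2.10936×10^8 km.
The Hohmann ellipse has a_t = (r₁ + r₂)/2 = 7.12844×10^8 km.
Circular speed at r₁: v₁ = √(μ/r₁) = √(1.327×10^11/1.214752×10^9) = 10.4518 km/s.
On the transfer ellipse at r₁, v² = μ(2/r − 1/a) gives v_a = √[μ(2/r₁ − 1/a_t)] = 5.68551 km/s.
First burn Δv₁ = |v_a − v₁| = 4.766 km/s.
Circular speed at r₂: v₂ = √(μ/r₂) = 25.08 km/s.
Transfer-orbit speed at r₂: v_p = √[μ(2/r₂ − 1/a_t)] = 32.74 km/s.
Second burn Δv₂ = |v₂ − v_p| = 7.660 km/s.
Total Δv = Δv₁ + Δv₂ = 12.43 km/s.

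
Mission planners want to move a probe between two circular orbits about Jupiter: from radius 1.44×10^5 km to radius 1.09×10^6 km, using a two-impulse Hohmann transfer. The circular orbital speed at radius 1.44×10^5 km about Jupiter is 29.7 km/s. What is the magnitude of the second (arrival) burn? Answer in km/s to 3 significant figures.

From the circular-orbit relation v² = μ/r at r = 1.44×10^5 km: μ = v²r = (29.7)² × 1.44×10^5 = 1.27021×10^8 km³/s².
Semi-major axis of the transfer orbit: a_t = (1.440×10^5 + 1.090×10^6)/2 = 6.170×10^5 km.
On the circular orbit at r = 1.090×10^6 km, v_c = √(μ/r) = 10.795 km/s.
Transfer-orbit speed at the same r (vis-viva, a = a_t): v_t = √[μ(2/r − 1/a_t)] = 5.2151 km/s.
Δv₂ = |v_t − v_c| = |5.2151 − 10.795| = 5.580 km/s.

Δv₂ = 5.58 km/s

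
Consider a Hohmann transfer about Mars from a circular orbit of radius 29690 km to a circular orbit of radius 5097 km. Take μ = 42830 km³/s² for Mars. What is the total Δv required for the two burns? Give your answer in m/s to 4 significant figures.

Δv = 1439 m/s

Semi-major axis of the transfer orbit: a_t = (29690 + 5097)/2 = 17393.5 km.
At r₁ the circular-orbit speed is v₁ = √(μ/r₁) = 1.2011 km/s.
On the transfer ellipse at r₁, vis-viva gives v_a = √[μ(2/r₁ − 1/a_t)] = 0.65018 km/s.
First burn Δv₁ = |v_a − v₁| = 0.5509 km/s.
At r₂, v₂ = √(μ/r₂) = 2.8988 km/s.
Transfer-orbit speed at r₂: v_p = √[μ(2/r₂ − 1/a_t)] = 3.7873 km/s.
Second burn Δv₂ = |v₂ − v_p| = 0.8885 km/s.
Total Δv = Δv₁ + Δv₂ = 1.439 km/s.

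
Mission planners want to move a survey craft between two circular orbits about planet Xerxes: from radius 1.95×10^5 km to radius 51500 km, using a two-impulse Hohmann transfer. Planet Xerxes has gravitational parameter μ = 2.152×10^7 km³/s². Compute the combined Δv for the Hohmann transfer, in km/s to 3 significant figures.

Δv = 8.99 km/s

The Hohmann ellipse has a_t = (r₁ + r₂)/2 = 1.2325×10^5 km.
Circular speed at r₁: v₁ = √(μ/r₁) = √(2.152×10^7/1.950×10^5) = 10.505 km/s.
Transfer-orbit speed at r₁ (vis-viva): v_a = √[μ(2/r₁ − 1/a_t)] = 6.7907 km/s.
First burn Δv₁ = |v_a − v₁| = 3.714 km/s.
Circular speed at r₂: v₂ = √(μ/r₂) = 20.4417 km/s.
Transfer-orbit speed at r₂: v_p = √[μ(2/r₂ − 1/a_t)] = 25.7123 km/s.
Second burn Δv₂ = |v₂ − v_p| = 5.271 km/s.
Δv = Δv₁ + Δv₂ = 3.714 + 5.271 = 8.985 km/s.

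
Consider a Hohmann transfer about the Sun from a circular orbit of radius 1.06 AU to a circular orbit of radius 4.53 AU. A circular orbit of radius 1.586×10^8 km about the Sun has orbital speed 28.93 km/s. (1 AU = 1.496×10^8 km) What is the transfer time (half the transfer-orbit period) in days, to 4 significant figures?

From the circular-orbit relation v² = μ/r at r = 1.586×10^8 km: μ = v²r = (28.93)² × 1.586×10^8 = 1.32739×10^11 km³/s².
In km: r₁ = 1.06 × 1.496×10^8 = 1.58576×10^8 km; r₂ = 4.53 × 1.496×10^8 = 6.77688×10^8 km.
Semi-major axis of the transfer orbit: a_t = (1.58576×10^8 + 6.77688×10^8)/2 = 4.18132×10^8 km.
Half the transfer-orbit period gives t = π√(a_t³/μ) = 7.3726×10^7 s.
Converting: 7.3726×10^7 s ÷ 86400 s/day = 853.3 days.

t = 853.3 days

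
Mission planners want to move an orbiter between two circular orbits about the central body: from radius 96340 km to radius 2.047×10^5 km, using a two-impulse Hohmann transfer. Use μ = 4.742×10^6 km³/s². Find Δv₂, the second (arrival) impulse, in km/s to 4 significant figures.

Δv₂ = 0.9625 km/s

Transfer-ellipse semi-major axis a_t = (r₁ + r₂)/2 = (96340 + 2.047×10^5)/2 = 1.5052×10^5 km.
Circular speed at r = 2.047×10^5 km: v_c = √(μ/r) = 4.8131 km/s.
Transfer-orbit speed at the same r (vis-viva, a = a_t): v_t = √[μ(2/r − 1/a_t)] = 3.8506 km/s.
Δv₂ = |v_t − v_c| = |3.8506 − 4.8131| = 0.9625 km/s.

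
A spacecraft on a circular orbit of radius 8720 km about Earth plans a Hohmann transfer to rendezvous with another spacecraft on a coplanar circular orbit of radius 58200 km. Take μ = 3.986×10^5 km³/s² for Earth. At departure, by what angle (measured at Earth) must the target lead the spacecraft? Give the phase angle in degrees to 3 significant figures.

Semi-major axis of the transfer orbit: a_t = (8720 + 58200)/2 = 33460 km.
Transfer time t = π√(a_t³/μ) = 30456 s.
The target's mean motion on its circular orbit is ω₂ = √(μ/r₂³) = 4.4966×10^-5 rad/s.
Angle swept by the target during transfer: ω₂·t = 1.3695 rad = 78.47°.
Arrival is 180° from departure on the ellipse, so φ = 180° − 78.47° = 102°.

φ = 102°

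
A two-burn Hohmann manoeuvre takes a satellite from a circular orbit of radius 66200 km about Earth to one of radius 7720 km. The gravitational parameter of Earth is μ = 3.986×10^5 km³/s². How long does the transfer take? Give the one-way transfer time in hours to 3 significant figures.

t = 9.82 hours

Semi-major axis of the transfer orbit: a_t = (66200 + 7720)/2 = 36960 km.
By Kepler's third law the transfer-orbit period is T = 2π√(a_t³/μ), so t = T/2 = 35360 s.
Converting: 35360 s ÷ 3600 s/hour = 9.82 hours.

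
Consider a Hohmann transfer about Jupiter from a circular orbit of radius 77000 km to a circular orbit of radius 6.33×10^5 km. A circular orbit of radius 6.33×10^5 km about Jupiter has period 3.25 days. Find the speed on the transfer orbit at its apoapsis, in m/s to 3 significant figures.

v = 6600 m/s

From Kepler's third law T² = 4π²r³/μ at r = 6.33×10^5 km, T = 3.25 days = 3.25 × 86400 s = 2.808×10^5 s: μ = 4π²r³/T² = 1.26992×10^8 km³/s².
Transfer-ellipse semi-major axis a_t = (r₁ + r₂)/2 = (77000 + 6.330×10^5)/2 = 3.550×10^5 km.
The apoapsis of the transfer ellipse is at r = 6.330×10^5 km.
Vis-viva: v = √[μ(2/r − 1/a_t)] = √[1.26992×10^8 × (2/6.330×10^5 − 1/3.550×10^5)] = 6.597 km/s.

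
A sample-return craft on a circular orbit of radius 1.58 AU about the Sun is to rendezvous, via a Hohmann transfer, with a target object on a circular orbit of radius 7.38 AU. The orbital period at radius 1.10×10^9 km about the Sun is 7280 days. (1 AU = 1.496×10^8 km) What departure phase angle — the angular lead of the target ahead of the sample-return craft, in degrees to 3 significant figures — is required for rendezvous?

From Kepler's third law T² = 4π²r³/μ at r = 1.10×10^9 km, T = 7280 days = 7280 × 86400 s = 6.28992×10^8 s: μ = 4π²r³/T² = 1.32815×10^11 km³/s².
In km: r₁ = 1.58 × 1.496×10^8 = 2.36368×10^8 km; r₂ = 7.38 × 1.496×10^8 = 1.104048×10^9 km.
Transfer-ellipse semi-major axis a_t = (r₁ + r₂)/2 = (2.36368×10^8 + 1.104048×10^9)/2 = 6.70208×10^8 km.
The half-period of the transfer ellipse is t = π√(a_t³/μ) = 1.49569×10^8 s.
Target angular speed ω₂ = √(μ/r₂³) = 9.93440×10^-9 rad/s.
Angle swept by the target during transfer: ω₂·t = 1.48588 rad = 85.13°.
The sample-return craft traverses 180° on the transfer ellipse, so the target must lead by 180° − 85.13° = 94.9°.

φ = 94.9°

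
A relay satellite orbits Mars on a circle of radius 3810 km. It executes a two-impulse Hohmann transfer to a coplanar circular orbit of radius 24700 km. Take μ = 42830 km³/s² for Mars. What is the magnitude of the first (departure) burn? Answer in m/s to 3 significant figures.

Transfer-ellipse semi-major axis a_t = (r₁ + r₂)/2 = (3810 + 24700)/2 = 14255 km.
On the circular orbit at r = 3810 km, v_c = √(μ/r) = 3.3528 km/s.
Vis-viva on the transfer ellipse at r = 3810 km gives v_t = √[μ(2/r − 1/a_t)] = 4.4134 km/s.
Δv₁ = |v_t − v_c| = |4.4134 − 3.3528| = 1.061 km/s.

Δv₁ = 1060 m/s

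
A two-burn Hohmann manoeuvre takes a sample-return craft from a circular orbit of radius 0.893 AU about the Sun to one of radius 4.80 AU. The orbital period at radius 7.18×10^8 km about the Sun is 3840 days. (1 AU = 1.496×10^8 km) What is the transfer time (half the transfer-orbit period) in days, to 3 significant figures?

From Kepler's third law T² = 4π²r³/μ at r = 7.18×10^8 km, T = 3840 days = 3840 × 86400 s = 3.31776×10^8 s: μ = 4π²r³/T² = 1.32753×10^11 km³/s².
In km: r₁ = 0.893 × 1.496×10^8 = 1.335928×10^8 km; r₂ = 4.80 × 1.496×10^8 = 7.1808×10^8 km.
Transfer-ellipse semi-major axis a_t = (r₁ + r₂)/2 = (1.335928×10^8 + 7.1808×10^8)/2 = 4.258364×10^8 km.
Half the transfer-orbit period gives t = π√(a_t³/μ) = 7.577×10^7 s.
Converting: 7.577×10^7 s ÷ 86400 s/day = 877 days.

t = 877 days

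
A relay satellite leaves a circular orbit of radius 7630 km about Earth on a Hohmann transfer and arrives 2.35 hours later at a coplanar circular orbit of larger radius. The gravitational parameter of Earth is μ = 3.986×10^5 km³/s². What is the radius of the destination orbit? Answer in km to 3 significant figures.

r₂ = 20900 km

Transfer time t = 2.35 hours = 8460 s, and t = π√(a_t³/μ).
So a_t = (μ t²/π²)^(1/3) = (3.986×10^5 × (8460)² / π²)^(1/3) = 14245 km.
Since a_t = (r₁ + r₂)/2, r₂ = 2a_t − r₁ = 2×14245 − 7630 = 20860 km.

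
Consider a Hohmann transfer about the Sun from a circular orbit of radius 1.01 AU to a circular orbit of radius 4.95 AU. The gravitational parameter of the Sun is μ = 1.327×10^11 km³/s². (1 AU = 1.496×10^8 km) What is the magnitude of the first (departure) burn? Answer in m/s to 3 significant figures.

In km: r₁ = 1.01 × 1.496×10^8 = 1.51096×10^8 km; r₂ = 4.95 × 1.496×10^8 = 7.4052×10^8 km.
The Hohmann ellipse has a_t = (r₁ + r₂)/2 = 4.45808×10^8 km.
Circular speed at r = 1.51096×10^8 km: v_c = √(μ/r) = 29.6353 km/s.
Transfer-orbit speed at the same r (vis-viva, a = a_t): v_t = √[μ(2/r − 1/a_t)] = 38.1947 km/s.
Δv₁ = |v_t − v_c| = |38.1947 − 29.6353| = 8.559 km/s.

Δv₁ = 8560 m/s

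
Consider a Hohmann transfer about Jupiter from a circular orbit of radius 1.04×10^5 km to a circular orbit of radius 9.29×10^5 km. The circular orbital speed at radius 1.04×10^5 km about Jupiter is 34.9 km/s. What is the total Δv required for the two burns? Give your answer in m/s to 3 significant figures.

Δv = 18300 m/s

From the circular-orbit relation v² = μ/r at r = 1.04×10^5 km: μ = v²r = (34.9)² × 1.04×10^5 = 1.26673×10^8 km³/s².
Semi-major axis of the transfer orbit: a_t = (1.040×10^5 + 9.290×10^5)/2 = 5.165×10^5 km.
Circular speed at r₁: v₁ = √(μ/r₁) = √(1.26673×10^8/1.040×10^5) = 34.900 km/s.
Transfer-orbit speed at r₁ (vis-viva equation): v_p = √[μ(2/r₁ − 1/a_t)] = 46.806 km/s.
First burn Δv₁ = |v_p − v₁| = 11.906 km/s.
At r₂, v₂ = √(μ/r₂) = 11.6771 km/s.
Transfer-orbit speed at r₂: v_a = √[μ(2/r₂ − 1/a_t)] = 5.23981 km/s.
Second burn Δv₂ = |v₂ − v_a| = 6.4373 km/s.
Δv = Δv₁ + Δv₂ = 11.906 + 6.4373 = 18.34 km/s.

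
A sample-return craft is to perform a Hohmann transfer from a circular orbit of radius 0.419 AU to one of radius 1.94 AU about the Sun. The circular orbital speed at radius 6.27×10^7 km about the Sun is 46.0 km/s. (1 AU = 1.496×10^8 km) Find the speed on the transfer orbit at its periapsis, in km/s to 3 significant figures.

From the circular-orbit relation v² = μ/r at r = 6.27×10^7 km: μ = v²r = (46.0)² × 6.27×10^7 = 1.32673×10^11 km³/s².
In km: r₁ = 0.419 × 1.496×10^8 = 6.26824×10^7 km; r₂ = 1.94 × 1.496×10^8 = 2.90224×10^8 km.
Semi-major axis of the transfer orbit: a_t = (6.26824×10^7 + 2.90224×10^8)/2 = 1.764532×10^8 km.
The periapsis of the transfer ellipse is at r = 6.26824×10^7 km.
Applying v² = μ(2/r − 1/a_t): v = 59.00 km/s.

v = 59.0 km/s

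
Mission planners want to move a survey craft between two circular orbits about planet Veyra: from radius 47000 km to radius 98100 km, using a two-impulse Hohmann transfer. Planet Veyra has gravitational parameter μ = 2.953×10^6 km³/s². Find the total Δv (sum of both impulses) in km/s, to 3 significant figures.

The Hohmann ellipse has a_t = (r₁ + r₂)/2 = 72550 km.
Circular speed at r₁: v₁ = √(μ/r₁) = √(2.953×10^6/47000) = 7.9265 km/s.
On the transfer ellipse at r₁, vis-viva gives v_p = √[μ(2/r₁ − 1/a_t)] = 9.2172 km/s.
First burn Δv₁ = |v_p − v₁| = 1.2907 km/s.
Circular speed at r₂: v₂ = √(μ/r₂) = 5.4865 km/s.
Transfer-orbit speed at r₂: v_a = √[μ(2/r₂ − 1/a_t)] = 4.4160 km/s.
Second burn Δv₂ = |v₂ − v_a| = 1.0705 km/s.
Total Δv = Δv₁ + Δv₂ = 2.361 km/s.

Δv = 2.36 km/s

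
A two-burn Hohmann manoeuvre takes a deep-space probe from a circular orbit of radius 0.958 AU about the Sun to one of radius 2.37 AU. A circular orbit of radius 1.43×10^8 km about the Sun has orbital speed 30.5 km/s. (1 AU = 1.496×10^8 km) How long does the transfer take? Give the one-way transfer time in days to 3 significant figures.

t = 392 days

From the circular-orbit relation v² = μ/r at r = 1.43×10^8 km: μ = v²r = (30.5)² × 1.43×10^8 = 1.33026×10^11 km³/s².
In km: r₁ = 0.958 × 1.496×10^8 = 1.433168×10^8 km; r₂ = 2.37 × 1.496×10^8 = 3.54552×10^8 km.
The Hohmann ellipse has a_t = (r₁ + r₂)/2 = 2.489344×10^8 km.
By Kepler's third law the transfer-orbit period is T = 2π√(a_t³/μ), so t = T/2 = 3.383×10^7 s.
Converting: 3.383×10^7 s ÷ 86400 s/day = 392 days.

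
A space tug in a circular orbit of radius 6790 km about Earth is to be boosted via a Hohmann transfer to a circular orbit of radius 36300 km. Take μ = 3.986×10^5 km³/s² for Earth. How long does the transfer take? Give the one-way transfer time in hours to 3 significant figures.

Transfer-ellipse semi-major axis a_t = (r₁ + r₂)/2 = (6790 + 36300)/2 = 21545 km.
Half the transfer-orbit period gives t = π√(a_t³/μ) = 15740 s.
Converting: 15740 s ÷ 3600 s/hour = 4.37 hours.

t = 4.37 hours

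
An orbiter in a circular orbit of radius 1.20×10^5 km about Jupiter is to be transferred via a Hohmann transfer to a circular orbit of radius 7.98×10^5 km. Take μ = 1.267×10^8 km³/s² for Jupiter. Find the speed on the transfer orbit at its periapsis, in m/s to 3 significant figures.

v = 42800 m/s

Semi-major axis of the transfer orbit: a_t = (1.200×10^5 + 7.980×10^5)/2 = 4.590×10^5 km.
The periapsis of the transfer ellipse is at r = 1.200×10^5 km.
From the vis-viva equation, v = √[μ(2/r − 1/a_t)] = 42.84 km/s.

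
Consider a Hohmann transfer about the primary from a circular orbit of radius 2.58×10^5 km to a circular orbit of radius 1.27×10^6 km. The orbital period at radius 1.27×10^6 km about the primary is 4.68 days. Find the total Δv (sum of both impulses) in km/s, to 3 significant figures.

From Kepler's third law T² = 4π²r³/μ at r = 1.27×10^6 km, T = 4.68 days = 4.68 × 86400 s = 4.04352×10^5 s: μ = 4π²r³/T² = 4.94597×10^8 km³/s².
The Hohmann ellipse has a_t = (r₁ + r₂)/2 = 7.640×10^5 km.
At r₁ the circular-orbit speed is v₁ = √(μ/r₁) = 43.784 km/s.
On the transfer ellipse at r₁, v² = μ(2/r − 1/a) gives v_p = √[μ(2/r₁ − 1/a_t)] = 56.451 km/s.
First burn Δv₁ = |v_p − v₁| = 12.667 km/s.
At r₂, v₂ = √(μ/r₂) = 19.7344 km/s.
Transfer-orbit speed at r₂: v_a = √[μ(2/r₂ − 1/a_t)] = 11.4680 km/s.
Second burn Δv₂ = |v₂ − v_a| = 8.2664 km/s.
Δv = Δv₁ + Δv₂ = 12.667 + 8.2664 = 20.93 km/s.

Δv = 20.9 km/s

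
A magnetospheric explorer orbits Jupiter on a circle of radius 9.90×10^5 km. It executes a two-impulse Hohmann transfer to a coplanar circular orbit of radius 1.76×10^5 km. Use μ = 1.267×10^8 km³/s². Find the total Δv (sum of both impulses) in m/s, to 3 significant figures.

Δv = 13200 m/s

Semi-major axis of the transfer orbit: a_t = (9.900×10^5 + 1.760×10^5)/2 = 5.830×10^5 km.
At r₁ the circular-orbit speed is v₁ = √(μ/r₁) = 11.313 km/s.
Transfer-orbit speed at r₁ (vis-viva equation): v_a = √[μ(2/r₁ − 1/a_t)] = 6.2157 km/s.
First burn Δv₁ = |v_a − v₁| = 5.097 km/s.
At r₂, v₂ = √(μ/r₂) = 26.831 km/s.
Transfer-orbit speed at r₂: v_p = √[μ(2/r₂ − 1/a_t)] = 34.964 km/s.
Second burn Δv₂ = |v₂ − v_p| = 8.133 km/s.
Δv = Δv₁ + Δv₂ = 5.097 + 8.133 = 13.23 km/s.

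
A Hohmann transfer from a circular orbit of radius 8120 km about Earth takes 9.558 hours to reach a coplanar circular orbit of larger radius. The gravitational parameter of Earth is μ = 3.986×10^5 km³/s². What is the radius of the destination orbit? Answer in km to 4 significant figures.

r₂ = 64470 km

Transfer time t = 9.558 hours = 34408.8 s, and t = π√(a_t³/μ).
So a_t = (μ t²/π²)^(1/3) = (3.986×10^5 × (34408.8)² / π²)^(1/3) = 36296 km.
Since a_t = (r₁ + r₂)/2, r₂ = 2a_t − r₁ = 2×36296 − 8120 = 64472 km.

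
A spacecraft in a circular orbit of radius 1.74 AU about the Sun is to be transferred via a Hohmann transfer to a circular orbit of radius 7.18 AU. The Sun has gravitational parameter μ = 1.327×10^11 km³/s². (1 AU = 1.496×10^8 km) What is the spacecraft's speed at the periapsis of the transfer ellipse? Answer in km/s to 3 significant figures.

v = 28.6 km/s

In km: r₁ = 1.74 × 1.496×10^8 = 2.60304×10^8 km; r₂ = 7.18 × 1.496×10^8 = 1.074128×10^9 km.
Semi-major axis of the transfer orbit: a_t = (2.60304×10^8 + 1.074128×10^9)/2 = 6.67216×10^8 km.
The periapsis of the transfer ellipse is at r = 2.60304×10^8 km.
Vis-viva: v = √[μ(2/r − 1/a_t)] = √[1.327×10^11 × (2/2.60304×10^8 − 1/6.67216×10^8)] = 28.65 km/s.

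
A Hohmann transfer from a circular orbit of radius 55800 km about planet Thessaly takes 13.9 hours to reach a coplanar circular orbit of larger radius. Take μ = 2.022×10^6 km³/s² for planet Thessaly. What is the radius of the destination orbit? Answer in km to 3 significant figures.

Transfer time t = 13.9 hours = 50040 s, and t = π√(a_t³/μ).
So a_t = (μ t²/π²)^(1/3) = (2.022×10^6 × (50040)² / π²)^(1/3) = 80052 km.
Since a_t = (r₁ + r₂)/2, r₂ = 2a_t − r₁ = 2×80052 − 55800 = 1.04304×10^5 km.

r₂ = 1.04×10^5 km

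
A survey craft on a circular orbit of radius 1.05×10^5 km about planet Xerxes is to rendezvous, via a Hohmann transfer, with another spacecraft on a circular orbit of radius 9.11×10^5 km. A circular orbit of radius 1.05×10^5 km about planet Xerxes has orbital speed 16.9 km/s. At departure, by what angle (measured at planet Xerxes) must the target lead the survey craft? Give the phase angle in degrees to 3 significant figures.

From the circular-orbit relation v² = μ/r at r = 1.05×10^5 km: μ = v²r = (16.9)² × 1.05×10^5 = 2.99890×10^7 km³/s².
The Hohmann ellipse has a_t = (r₁ + r₂)/2 = 5.080×10^5 km.
Transfer time t = π√(a_t³/μ) = 2.0771×10^5 s.
Target angular speed ω₂ = √(μ/r₂³) = 6.2980×10^-6 rad/s.
Angle swept by the target during transfer: ω₂·t = 1.3082 rad = 74.95°.
Arrival is 180° from departure on the ellipse, so φ = 180° − 74.95° = 105°.

φ = 105°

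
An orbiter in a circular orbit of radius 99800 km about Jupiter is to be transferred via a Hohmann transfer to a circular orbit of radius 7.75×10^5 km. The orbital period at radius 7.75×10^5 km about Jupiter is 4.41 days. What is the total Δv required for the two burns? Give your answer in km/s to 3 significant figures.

Δv = 18.5 km/s

From Kepler's third law T² = 4π²r³/μ at r = 7.75×10^5 km, T = 4.41 days = 4.41 × 86400 s = 3.81024×10^5 s: μ = 4π²r³/T² = 1.26579×10^8 km³/s².
Semi-major axis of the transfer orbit: a_t = (99800 + 7.750×10^5)/2 = 4.374×10^5 km.
Circular speed at r₁: v₁ = √(μ/r₁) = √(1.26579×10^8/99800) = 35.6135 km/s.
Transfer-orbit speed at r₁ (vis-viva): v_p = √[μ(2/r₁ − 1/a_t)] = 47.4052 km/s.
First burn Δv₁ = |v_p − v₁| = 11.792 km/s.
At r₂, v₂ = √(μ/r₂) = 12.780 km/s.
Transfer-orbit speed at r₂: v_a = √[μ(2/r₂ − 1/a_t)] = 6.1046 km/s.
Second burn Δv₂ = |v₂ − v_a| = 6.6754 km/s.
Total Δv = Δv₁ + Δv₂ = 18.47 km/s.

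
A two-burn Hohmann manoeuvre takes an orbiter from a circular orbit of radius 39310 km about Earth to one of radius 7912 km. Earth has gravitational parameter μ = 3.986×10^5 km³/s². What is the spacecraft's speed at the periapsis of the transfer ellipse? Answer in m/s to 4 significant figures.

Semi-major axis of the transfer orbit: a_t = (39310 + 7912)/2 = 23611 km.
At periapsis, r = 7912 km.
Vis-viva: v = √[μ(2/r − 1/a_t)] = √[3.986×10^5 × (2/7912 − 1/23611)] = 9.158 km/s.

v = 9158 m/s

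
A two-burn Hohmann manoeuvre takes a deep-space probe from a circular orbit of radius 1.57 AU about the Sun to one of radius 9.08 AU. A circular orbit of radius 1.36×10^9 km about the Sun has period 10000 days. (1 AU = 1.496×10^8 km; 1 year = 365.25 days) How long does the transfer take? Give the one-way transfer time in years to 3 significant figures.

t = 6.14 years

From Kepler's third law T² = 4π²r³/μ at r = 1.36×10^9 km, T = 10000 days = 10000 × 86400 s = 8.640×10^8 s: μ = 4π²r³/T² = 1.33030×10^11 km³/s².
In km: r₁ = 1.57 × 1.496×10^8 = 2.34872×10^8 km; r₂ = 9.08 × 1.496×10^8 = 1.358368×10^9 km.
Transfer-ellipse semi-major axis a_t = (r₁ + r₂)/2 = (2.34872×10^8 + 1.358368×10^9)/2 = 7.9662×10^8 km.
By Kepler's third law the transfer-orbit period is T = 2π√(a_t³/μ), so t = T/2 = 1.937×10^8 s.
Converting: 1.937×10^8 s ÷ 3.15576×10^7 s/year (365.25 × 86400) = 6.14 years.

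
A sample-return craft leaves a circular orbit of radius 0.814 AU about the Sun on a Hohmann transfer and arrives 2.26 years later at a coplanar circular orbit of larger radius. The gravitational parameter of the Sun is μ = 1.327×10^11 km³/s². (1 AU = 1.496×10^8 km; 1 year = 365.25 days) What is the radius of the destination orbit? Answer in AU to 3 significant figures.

r₂ = 4.65 AU

In km: r₁ = 0.814 × 1.496×10^8 = 1.217744×10^8 km.
Transfer time t = 2.26 years × 365.25 × 86400 s = 7.1320176×10^7 s, and t = π√(a_t³/μ).
So a_t = (μ t²/π²)^(1/3) = (1.327×10^11 × (7.1320176×10^7)² / π²)^(1/3) = 4.0895×10^8 km.
Since a_t = (r₁ + r₂)/2, r₂ = 2a_t − r₁ = 2×4.0895×10^8 − 1.217744×10^8 = 6.961256×10^8 km.
In AU: r₂ = 6.961256×10^8 / 1.496×10^8 = 4.65 AU.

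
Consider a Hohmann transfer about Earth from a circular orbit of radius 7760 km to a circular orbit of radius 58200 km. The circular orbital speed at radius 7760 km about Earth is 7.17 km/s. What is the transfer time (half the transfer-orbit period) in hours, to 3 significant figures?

From the circular-orbit relation v² = μ/r at r = 7760 km: μ = v²r = (7.17)² × 7760 = 3.98933×10^5 km³/s².
Transfer-ellipse semi-major axis a_t = (r₁ + r₂)/2 = (7760 + 58200)/2 = 32980 km.
Transfer time t = π√(a_t³/μ) = π√((32980)³ / 3.98933×10^5) = 29790.4 s.
Converting: 29790.4 s ÷ 3600 s/hour = 8.28 hours.

t = 8.28 hours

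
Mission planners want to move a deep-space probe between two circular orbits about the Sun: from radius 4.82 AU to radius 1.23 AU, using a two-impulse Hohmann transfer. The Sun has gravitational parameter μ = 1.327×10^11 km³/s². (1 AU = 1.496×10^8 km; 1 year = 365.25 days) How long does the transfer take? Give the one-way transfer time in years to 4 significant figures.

t = 2.631 years

In km: r₁ = 4.82 × 1.496×10^8 = 7.21072×10^8 km; r₂ = 1.23 × 1.496×10^8 = 1.84008×10^8 km.
The Hohmann ellipse has a_t = (r₁ + r₂)/2 = 4.5254×10^8 km.
Transfer time t = π√(a_t³/μ) = π√((4.5254×10^8)³ / 1.327×10^11) = 8.302×10^7 s.
Converting: 8.302×10^7 s ÷ 3.15576×10^7 s/year (365.25 × 86400) = 2.631 years.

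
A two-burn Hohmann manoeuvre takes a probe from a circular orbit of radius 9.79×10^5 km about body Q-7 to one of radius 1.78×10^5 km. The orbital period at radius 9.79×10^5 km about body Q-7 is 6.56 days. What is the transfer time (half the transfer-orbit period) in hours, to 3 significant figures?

From Kepler's third law T² = 4π²r³/μ at r = 9.79×10^5 km, T = 6.56 days = 6.56 × 86400 s = 5.66784×10^5 s: μ = 4π²r³/T² = 1.15312×10^8 km³/s².
Semi-major axis of the transfer orbit: a_t = (9.790×10^5 + 1.780×10^5)/2 = 5.785×10^5 km.
Transfer time t = π√(a_t³/μ) = π√((5.785×10^5)³ / 1.15312×10^8) = 1.2873×10^5 s.
Converting: 1.2873×10^5 s ÷ 3600 s/hour = 35.8 hours.

t = 35.8 hours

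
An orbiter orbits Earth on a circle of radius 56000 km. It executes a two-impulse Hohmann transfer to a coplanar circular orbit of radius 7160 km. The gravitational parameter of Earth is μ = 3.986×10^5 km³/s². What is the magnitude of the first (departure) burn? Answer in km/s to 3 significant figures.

Semi-major axis of the transfer orbit: a_t = (56000 + 7160)/2 = 31580 km.
On the circular orbit at r = 56000 km, v_c = √(μ/r) = 2.668 km/s.
Transfer-orbit speed at the same r (vis-viva, a = a_t): v_t = √[μ(2/r − 1/a_t)] = 1.270 km/s.
Δv₁ = |v_t − v_c| = |1.270 − 2.668| = 1.398 km/s.

Δv₁ = 1.40 km/s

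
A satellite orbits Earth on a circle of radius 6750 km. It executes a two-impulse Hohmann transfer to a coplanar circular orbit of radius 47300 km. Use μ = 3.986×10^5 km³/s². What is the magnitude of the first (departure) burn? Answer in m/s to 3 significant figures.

Semi-major axis of the transfer orbit: a_t = (6750 + 47300)/2 = 27025 km.
Circular speed at r = 6750 km: v_c = √(μ/r) = 7.68452 km/s.
Transfer-orbit speed at the same r (vis-viva, a = a_t): v_t = √[μ(2/r − 1/a_t)] = 10.1663 km/s.
Δv₁ = |v_t − v_c| = |10.1663 − 7.68452| = 2.482 km/s.

Δv₁ = 2480 m/s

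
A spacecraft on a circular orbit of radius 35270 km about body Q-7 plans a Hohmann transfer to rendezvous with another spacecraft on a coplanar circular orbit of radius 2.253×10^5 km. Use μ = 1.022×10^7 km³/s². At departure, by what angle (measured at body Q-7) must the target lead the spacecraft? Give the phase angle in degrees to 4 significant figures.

φ = 100.8°

Semi-major axis of the transfer orbit: a_t = (35270 + 2.253×10^5)/2 = 1.30285×10^5 km.
Transfer time t = π√(a_t³/μ) = 46213 s.
Target angular speed ω₂ = √(μ/r₂³) = 2.9894×10^-5 rad/s.
Angle swept by the target during transfer: ω₂·t = 1.3815 rad = 79.154°.
Arrival is 180° from departure on the ellipse, so φ = 180° − 79.154° = 100.8°.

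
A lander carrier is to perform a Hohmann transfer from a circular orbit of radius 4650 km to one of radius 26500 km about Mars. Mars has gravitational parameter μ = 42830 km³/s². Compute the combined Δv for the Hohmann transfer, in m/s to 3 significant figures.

Δv = 1500 m/s

Semi-major axis of the transfer orbit: a_t = (4650 + 26500)/2 = 15575 km.
Circular speed at r₁: v₁ = √(μ/r₁) = √(42830/4650) = 3.034922 km/s.
Transfer-orbit speed at r₁ (vis-viva): v_p = √[μ(2/r₁ − 1/a_t)] = 3.958735 km/s.
First burn Δv₁ = |v_p − v₁| = 0.92381 km/s.
Circular speed at r₂: v₂ = √(μ/r₂) = 1.27131 km/s.
Transfer-orbit speed at r₂: v_a = √[μ(2/r₂ − 1/a_t)] = 0.694646 km/s.
Second burn Δv₂ = |v₂ − v_a| = 0.57666 km/s.
Total Δv = Δv₁ + Δv₂ = 1.500 km/s.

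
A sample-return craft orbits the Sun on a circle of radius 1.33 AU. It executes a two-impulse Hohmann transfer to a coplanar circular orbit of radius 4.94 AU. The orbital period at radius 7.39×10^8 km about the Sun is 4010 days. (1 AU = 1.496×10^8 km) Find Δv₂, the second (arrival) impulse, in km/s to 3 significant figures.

Δv₂ = 4.67 km/s

From Kepler's third law T² = 4π²r³/μ at r = 7.39×10^8 km, T = 4010 days = 4010 × 86400 s = 3.46464×10^8 s: μ = 4π²r³/T² = 1.32732×10^11 km³/s².
In km: r₁ = 1.33 × 1.496×10^8 = 1.98968×10^8 km; r₂ = 4.94 × 1.496×10^8 = 7.39024×10^8 km.
The Hohmann ellipse has a_t = (r₁ + r₂)/2 = 4.68996×10^8 km.
On the circular orbit at r = 7.39024×10^8 km, v_c = √(μ/r) = 13.402 km/s.
Transfer-orbit speed at the same r (vis-viva, a = a_t): v_t = √[μ(2/r − 1/a_t)] = 8.7290 km/s.
Δv₂ = |v_t − v_c| = |8.7290 − 13.402| = 4.673 km/s.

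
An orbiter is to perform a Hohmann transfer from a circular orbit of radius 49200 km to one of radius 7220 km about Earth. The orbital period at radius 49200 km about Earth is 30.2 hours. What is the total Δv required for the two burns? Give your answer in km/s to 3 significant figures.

Δv = 3.78 km/s

From Kepler's third law T² = 4π²r³/μ at r = 49200 km, T = 30.2 hours = 30.2 × 3600 s = 1.0872×10^5 s: μ = 4π²r³/T² = 3.97774×10^5 km³/s².
The Hohmann ellipse has a_t = (r₁ + r₂)/2 = 28210 km.
At r₁ the circular-orbit speed is v₁ = √(μ/r₁) = 2.843 km/s.
On the transfer ellipse at r₁, v² = μ(2/r − 1/a) gives v_a = √[μ(2/r₁ − 1/a_t)] = 1.438 km/s.
First burn Δv₁ = |v_a − v₁| = 1.405 km/s.
At r₂, v₂ = √(μ/r₂) = 7.422 km/s.
Transfer-orbit speed at r₂: v_p = √[μ(2/r₂ − 1/a_t)] = 9.802 km/s.
Second burn Δv₂ = |v₂ − v_p| = 2.380 km/s.
Δv = Δv₁ + Δv₂ = 1.405 + 2.380 = 3.785 km/s.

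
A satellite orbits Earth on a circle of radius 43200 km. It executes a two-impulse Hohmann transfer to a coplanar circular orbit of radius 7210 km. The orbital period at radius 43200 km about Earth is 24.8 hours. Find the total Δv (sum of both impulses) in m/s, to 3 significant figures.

From Kepler's third law T² = 4π²r³/μ at r = 43200 km, T = 24.8 hours = 24.8 × 3600 s = 89280 s: μ = 4π²r³/T² = 3.99303×10^5 km³/s².
Semi-major axis of the transfer orbit: a_t = (43200 + 7210)/2 = 25205 km.
Circular speed at r₁: v₁ = √(μ/r₁) = √(3.99303×10^5/43200) = 3.040 km/s.
On the transfer ellipse at r₁, vis-viva equation gives v_a = √[μ(2/r₁ − 1/a_t)] = 1.626 km/s.
First burn Δv₁ = |v_a − v₁| = 1.414 km/s.
Circular speed at r₂: v₂ = √(μ/r₂) = 7.442 km/s.
Transfer-orbit speed at r₂: v_p = √[μ(2/r₂ − 1/a_t)] = 9.743 km/s.
Second burn Δv₂ = |v₂ − v_p| = 2.301 km/s.
Total Δv = Δv₁ + Δv₂ = 3.715 km/s.

Δv = 3720 m/s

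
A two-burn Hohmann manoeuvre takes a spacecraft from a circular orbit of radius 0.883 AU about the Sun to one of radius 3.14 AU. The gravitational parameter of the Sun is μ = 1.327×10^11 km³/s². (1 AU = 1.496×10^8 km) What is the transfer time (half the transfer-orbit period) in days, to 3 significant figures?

t = 521 days

In km: r₁ = 0.883 × 1.496×10^8 = 1.320968×10^8 km; r₂ = 3.14 × 1.496×10^8 = 4.69744×10^8 km.
The Hohmann ellipse has a_t = (r₁ + r₂)/2 = 3.009204×10^8 km.
Half the transfer-orbit period gives t = π√(a_t³/μ) = 4.502×10^7 s.
Converting: 4.502×10^7 s ÷ 86400 s/day = 521 days.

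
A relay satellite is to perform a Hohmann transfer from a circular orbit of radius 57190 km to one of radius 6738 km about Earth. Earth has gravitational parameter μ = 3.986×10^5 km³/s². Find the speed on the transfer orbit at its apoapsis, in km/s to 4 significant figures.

v = 1.212 km/s

Transfer-ellipse semi-major axis a_t = (r₁ + r₂)/2 = (57190 + 6738)/2 = 31964 km.
At apoapsis, r = 57190 km.
From the vis-viva equation, v = √[μ(2/r − 1/a_t)] = 1.212 km/s.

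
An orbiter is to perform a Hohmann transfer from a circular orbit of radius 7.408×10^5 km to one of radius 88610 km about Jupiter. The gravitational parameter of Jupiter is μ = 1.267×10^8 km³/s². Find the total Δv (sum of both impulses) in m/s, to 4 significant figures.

Δv = 19760 m/s

Transfer-ellipse semi-major axis a_t = (r₁ + r₂)/2 = (7.408×10^5 + 88610)/2 = 4.14705×10^5 km.
Circular speed at r₁: v₁ = √(μ/r₁) = √(1.267×10^8/7.408×10^5) = 13.078 km/s.
Transfer-orbit speed at r₁ (v² = μ(2/r − 1/a)): v_a = √[μ(2/r₁ − 1/a_t)] = 6.0452 km/s.
First burn Δv₁ = |v_a − v₁| = 7.033 km/s.
Circular speed at r₂: v₂ = √(μ/r₂) = 37.81 km/s.
Transfer-orbit speed at r₂: v_p = √[μ(2/r₂ − 1/a_t)] = 50.54 km/s.
Second burn Δv₂ = |v₂ − v_p| = 12.73 km/s.
Total Δv = Δv₁ + Δv₂ = 19.76 km/s.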